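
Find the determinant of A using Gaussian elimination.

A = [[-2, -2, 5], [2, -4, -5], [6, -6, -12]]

det(A) = 36

Forward elimination:
R2 <- R2 - (-1)*R1:  [  0  -6   0 ]
R3 <- R3 - (-3)*R1:  [   0  -12    3 ]
R3 <- R3 - (2)*R2:  [ 0  0  3 ]
Upper-triangular form:
[ -2  -2  5 ]
[  0  -6  0 ]
[  0   0  3 ]
det(A) = (-1)^0 * (-2) * (-6) * (3) = 36  (0 row swaps -> sign +1)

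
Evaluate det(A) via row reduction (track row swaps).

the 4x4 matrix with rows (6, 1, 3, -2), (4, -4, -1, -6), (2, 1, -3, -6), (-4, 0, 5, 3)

det(A) = -980

Forward elimination:
R2 <- R2 - (2/3)*R1:  [     0  -14/3     -3  -14/3 ]
R3 <- R3 - (1/3)*R1:  [     0    2/3     -4  -16/3 ]
R4 <- R4 - (-2/3)*R1:  [   0  2/3    7  5/3 ]
R3 <- R3 - (-1/7)*R2:  [     0      0  -31/7     -6 ]
R4 <- R4 - (-1/7)*R2:  [    0     0  46/7     1 ]
R4 <- R4 - (-46/31)*R3:  [       0        0        0  -245/31 ]
Upper-triangular form:
[ 6      1      3       -2 ]
[ 0  -14/3     -3    -14/3 ]
[ 0      0  -31/7       -6 ]
[ 0      0      0  -245/31 ]
det(A) = (-1)^0 * (6) * (-14/3) * (-31/7) * (-245/31) = -980  (0 row swaps -> sign +1)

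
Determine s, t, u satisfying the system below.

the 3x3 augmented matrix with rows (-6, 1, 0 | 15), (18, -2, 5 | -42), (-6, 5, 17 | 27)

(-2, 3, 0)

Forward elimination on [A|b]:
R2 <- R2 - (-3)*R1:  [ 0  1  5  3 ]
R3 <- R3 - (1)*R1:  [  0   4  17  12 ]
R3 <- R3 - (4)*R2:  [  0   0  -3   0 ]
Row echelon form:
[ -6  1   0  |  15 ]
[  0  1   5  |   3 ]
[  0  0  -3  |   0 ]
Back-substitution:
u = (0) / -3 = 0
t = (3 - (5)*(0)) / 1 = 3
s = (15 - (1)*(3)) / -6 = -2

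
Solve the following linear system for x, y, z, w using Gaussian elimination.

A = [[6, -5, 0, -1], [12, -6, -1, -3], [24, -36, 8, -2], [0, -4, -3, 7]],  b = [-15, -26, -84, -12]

(-4, -1, -4, -4)

Forward elimination on [A|b]:
R2 <- R2 - (2)*R1:  [  0   4  -1  -1   4 ]
R3 <- R3 - (4)*R1:  [   0  -16    8    2  -24 ]
R3 <- R3 - (-4)*R2:  [  0   0   4  -2  -8 ]
R4 <- R4 - (-1)*R2:  [  0   0  -4   6  -8 ]
R4 <- R4 - (-1)*R3:  [   0    0    0    4  -16 ]
Row echelon form:
[ 6  -5   0  -1  |  -15 ]
[ 0   4  -1  -1  |    4 ]
[ 0   0   4  -2  |   -8 ]
[ 0   0   0   4  |  -16 ]
Back-substitution:
w = (-16) / 4 = -4
z = (-8 - (-2)*(-4)) / 4 = -4
y = (4 - (-1)*(-4) - (-1)*(-4)) / 4 = -1
x = (-15 - (-5)*(-1) - (-1)*(-4)) / 6 = -4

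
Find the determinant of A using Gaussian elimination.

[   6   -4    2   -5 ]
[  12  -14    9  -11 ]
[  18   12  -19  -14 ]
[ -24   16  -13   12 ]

det(A) = -900

Forward elimination:
R2 <- R2 - (2)*R1:  [  0  -6   5  -1 ]
R3 <- R3 - (3)*R1:  [   0   24  -25    1 ]
R4 <- R4 - (-4)*R1:  [  0   0  -5  -8 ]
R3 <- R3 - (-4)*R2:  [  0   0  -5  -3 ]
R4 <- R4 - (1)*R3:  [  0   0   0  -5 ]
Upper-triangular form:
[ 6  -4   2  -5 ]
[ 0  -6   5  -1 ]
[ 0   0  -5  -3 ]
[ 0   0   0  -5 ]
det(A) = (-1)^0 * (6) * (-6) * (-5) * (-5) = -900  (0 row swaps -> sign +1)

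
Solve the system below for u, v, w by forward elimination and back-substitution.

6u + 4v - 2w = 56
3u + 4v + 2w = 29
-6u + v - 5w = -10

(5, 5, -3)

Forward elimination on [A|b]:
R2 <- R2 - (1/2)*R1:  [ 0  2  3  1 ]
R3 <- R3 - (-1)*R1:  [  0   5  -7  46 ]
R3 <- R3 - (5/2)*R2:  [     0      0  -29/2   87/2 ]
Row echelon form:
[ 6  4     -2  |    56 ]
[ 0  2      3  |     1 ]
[ 0  0  -29/2  |  87/2 ]
Back-substitution:
w = (87/2) / (-29/2) = -3
v = (1 - (3)*(-3)) / 2 = 5
u = (56 - (4)*(5) - (-2)*(-3)) / 6 = 5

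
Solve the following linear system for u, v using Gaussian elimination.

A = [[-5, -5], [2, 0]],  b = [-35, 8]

(4, 3)

Forward elimination on [A|b]:
R2 <- R2 - (-2/5)*R1:  [  0  -2  -6 ]
Row echelon form:
[ -5  -5  |  -35 ]
[  0  -2  |   -6 ]
Back-substitution:
v = (-6) / -2 = 3
u = (-35 - (-5)*(3)) / -5 = 4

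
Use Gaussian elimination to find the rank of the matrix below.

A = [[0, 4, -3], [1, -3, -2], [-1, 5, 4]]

Row reduction:
R1 <-> R2   (pivot in column 1 was zero)
[  1  -3  -2 ]
[  0   4  -3 ]
[ -1   5   4 ]
R3 <- R3 - (-1)*R1:  [ 0  2  2 ]
R3 <- R3 - (1/2)*R2:  [   0    0  7/2 ]
Row echelon form:
[ 1  -3   -2 ]
[ 0   4   -3 ]
[ 0   0  7/2 ]
Nonzero rows / pivot columns: 3

rank(A) = 3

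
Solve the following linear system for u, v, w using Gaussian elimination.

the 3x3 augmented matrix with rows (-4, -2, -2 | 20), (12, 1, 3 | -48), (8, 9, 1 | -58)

Forward elimination on [A|b]:
R2 <- R2 - (-3)*R1:  [  0  -5  -3  12 ]
R3 <- R3 - (-2)*R1:  [   0    5   -3  -18 ]
R3 <- R3 - (-1)*R2:  [  0   0  -6  -6 ]
Row echelon form:
[ -4  -2  -2  |  20 ]
[  0  -5  -3  |  12 ]
[  0   0  -6  |  -6 ]
Back-substitution:
w = (-6) / -6 = 1
v = (12 - (-3)*(1)) / -5 = -3
u = (20 - (-2)*(-3) - (-2)*(1)) / -4 = -4

(-4, -3, 1)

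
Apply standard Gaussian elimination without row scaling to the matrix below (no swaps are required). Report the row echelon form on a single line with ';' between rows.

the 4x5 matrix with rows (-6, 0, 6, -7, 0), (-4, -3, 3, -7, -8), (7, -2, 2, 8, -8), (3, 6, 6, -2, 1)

REF = [-6 0 6 -7 0; 0 -3 -1 -7/3 -8; 0 0 29/3 25/18 -8/3; 0 0 0 -324/29 -379/29]

Forward elimination:
R2 <- R2 - (2/3)*R1:  [    0    -3    -1  -7/3    -8 ]
R3 <- R3 - (-7/6)*R1:  [    0    -2     9  -1/6    -8 ]
R4 <- R4 - (-1/2)*R1:  [     0      6      9  -11/2      1 ]
R3 <- R3 - (2/3)*R2:  [     0      0   29/3  25/18   -8/3 ]
R4 <- R4 - (-2)*R2:  [     0      0      7  -61/6    -15 ]
R4 <- R4 - (21/29)*R3:  [       0        0        0  -324/29  -379/29 ]
Row echelon form:
[ -6   0     6       -7        0 ]
[  0  -3    -1     -7/3       -8 ]
[  0   0  29/3    25/18     -8/3 ]
[  0   0     0  -324/29  -379/29 ]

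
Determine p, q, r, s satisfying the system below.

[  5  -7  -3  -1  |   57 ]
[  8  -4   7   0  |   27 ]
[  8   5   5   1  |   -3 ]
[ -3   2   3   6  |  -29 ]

(4, -4, -3, 0)

Forward elimination on [A|b]:
R2 <- R2 - (8/5)*R1:  [      0    36/5    59/5     8/5  -321/5 ]
R3 <- R3 - (8/5)*R1:  [      0    81/5    49/5    13/5  -471/5 ]
R4 <- R4 - (-3/5)*R1:  [     0  -11/5    6/5   27/5   26/5 ]
R3 <- R3 - (9/4)*R2:  [     0      0  -67/4     -1  201/4 ]
R4 <- R4 - (-11/36)*R2:  [       0        0   173/36     53/9  -173/12 ]
R4 <- R4 - (-173/603)*R3:  [        0         0         0  1126/201         0 ]
Row echelon form:
[ 5    -7     -3        -1  |      57 ]
[ 0  36/5   59/5       8/5  |  -321/5 ]
[ 0     0  -67/4        -1  |   201/4 ]
[ 0     0      0  1126/201  |       0 ]
Back-substitution:
s = (0) / (1126/201) = 0
r = (201/4 - (-1)*(0)) / (-67/4) = -3
q = (-321/5 - (59/5)*(-3) - (8/5)*(0)) / (36/5) = -4
p = (57 - (-7)*(-4) - (-3)*(-3) - (-1)*(0)) / 5 = 4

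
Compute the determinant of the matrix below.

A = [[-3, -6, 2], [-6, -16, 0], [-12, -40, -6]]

Forward elimination:
R2 <- R2 - (2)*R1:  [  0  -4  -4 ]
R3 <- R3 - (4)*R1:  [   0  -16  -14 ]
R3 <- R3 - (4)*R2:  [ 0  0  2 ]
Upper-triangular form:
[ -3  -6   2 ]
[  0  -4  -4 ]
[  0   0   2 ]
det(A) = (-1)^0 * (-3) * (-4) * (2) = 24  (0 row swaps -> sign +1)

det(A) = 24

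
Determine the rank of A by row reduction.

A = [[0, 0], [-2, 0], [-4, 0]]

Row reduction:
R1 <-> R2   (pivot in column 1 was zero)
[ -2  0 ]
[  0  0 ]
[ -4  0 ]
R3 <- R3 - (2)*R1:  [ 0  0 ]
Row echelon form:
[ -2  0 ]
[  0  0 ]
[  0  0 ]
Nonzero rows / pivot columns: 1

rank(A) = 1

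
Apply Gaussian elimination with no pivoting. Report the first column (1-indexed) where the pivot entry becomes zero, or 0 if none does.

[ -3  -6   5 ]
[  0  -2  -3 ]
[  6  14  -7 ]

first zero-pivot column = 3

Naive forward elimination:
R3 <- R3 - (-2)*R1:  [ 0  2  3 ]
R3 <- R3 - (-1)*R2:  [ 0  0  0 ]
Matrix at this point:
[ -3  -6   5 ]
[  0  -2  -3 ]
[  0   0   0 ]
Pivot entry (3,3) in the last row is zero and there are no rows below to swap with -> zero pivot in column 3 (A is singular).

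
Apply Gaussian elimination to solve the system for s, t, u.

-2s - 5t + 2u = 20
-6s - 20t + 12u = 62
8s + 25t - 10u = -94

(-3, -4, -3)

Forward elimination on [A|b]:
R2 <- R2 - (3)*R1:  [  0  -5   6   2 ]
R3 <- R3 - (-4)*R1:  [   0    5   -2  -14 ]
R3 <- R3 - (-1)*R2:  [   0    0    4  -12 ]
Row echelon form:
[ -2  -5  2  |   20 ]
[  0  -5  6  |    2 ]
[  0   0  4  |  -12 ]
Back-substitution:
u = (-12) / 4 = -3
t = (2 - (6)*(-3)) / -5 = -4
s = (20 - (-5)*(-4) - (2)*(-3)) / -2 = -3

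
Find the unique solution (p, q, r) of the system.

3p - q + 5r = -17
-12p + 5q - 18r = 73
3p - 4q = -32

(-4, 5, 0)

Forward elimination on [A|b]:
R2 <- R2 - (-4)*R1:  [ 0  1  2  5 ]
R3 <- R3 - (1)*R1:  [   0   -3   -5  -15 ]
R3 <- R3 - (-3)*R2:  [ 0  0  1  0 ]
Row echelon form:
[ 3  -1  5  |  -17 ]
[ 0   1  2  |    5 ]
[ 0   0  1  |    0 ]
Back-substitution:
r = (0) / 1 = 0
q = (5 - (2)*(0)) / 1 = 5
p = (-17 - (-1)*(5) - (5)*(0)) / 3 = -4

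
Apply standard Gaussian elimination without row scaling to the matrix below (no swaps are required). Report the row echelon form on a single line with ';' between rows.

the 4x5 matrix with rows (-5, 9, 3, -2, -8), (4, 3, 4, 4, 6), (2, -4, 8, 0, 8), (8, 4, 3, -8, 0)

Forward elimination:
R2 <- R2 - (-4/5)*R1:  [    0  51/5  32/5  12/5  -2/5 ]
R3 <- R3 - (-2/5)*R1:  [    0  -2/5  46/5  -4/5  24/5 ]
R4 <- R4 - (-8/5)*R1:  [     0   92/5   39/5  -56/5  -64/5 ]
R3 <- R3 - (-2/51)*R2:  [      0       0  482/51  -12/17  244/51 ]
R4 <- R4 - (92/51)*R2:  [       0        0  -191/51  -264/17  -616/51 ]
R4 <- R4 - (-191/482)*R3:  [         0          0          0  -3810/241  -2454/241 ]
Row echelon form:
[ -5     9       3         -2         -8 ]
[  0  51/5    32/5       12/5       -2/5 ]
[  0     0  482/51     -12/17     244/51 ]
[  0     0       0  -3810/241  -2454/241 ]

REF = [-5 9 3 -2 -8; 0 51/5 32/5 12/5 -2/5; 0 0 482/51 -12/17 244/51; 0 0 0 -3810/241 -2454/241]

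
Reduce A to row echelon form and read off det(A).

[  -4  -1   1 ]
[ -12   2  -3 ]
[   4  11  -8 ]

Forward elimination:
R2 <- R2 - (3)*R1:  [  0   5  -6 ]
R3 <- R3 - (-1)*R1:  [  0  10  -7 ]
R3 <- R3 - (2)*R2:  [ 0  0  5 ]
Upper-triangular form:
[ -4  -1   1 ]
[  0   5  -6 ]
[  0   0   5 ]
det(A) = (-1)^0 * (-4) * (5) * (5) = -100  (0 row swaps -> sign +1)

det(A) = -100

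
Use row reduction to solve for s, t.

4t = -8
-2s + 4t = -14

Forward elimination on [A|b]:
R1 <-> R2   (pivot in column 1 was zero)
[ -2  4  -14 ]
[  0  4   -8 ]
Row echelon form:
[ -2  4  |  -14 ]
[  0  4  |   -8 ]
Back-substitution:
t = (-8) / 4 = -2
s = (-14 - (4)*(-2)) / -2 = 3

(3, -2)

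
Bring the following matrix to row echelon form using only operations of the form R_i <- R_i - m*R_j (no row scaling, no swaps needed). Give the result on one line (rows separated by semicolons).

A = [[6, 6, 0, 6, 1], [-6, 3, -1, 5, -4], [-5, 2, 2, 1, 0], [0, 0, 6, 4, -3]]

Forward elimination:
R2 <- R2 - (-1)*R1:  [  0   9  -1  11  -3 ]
R3 <- R3 - (-5/6)*R1:  [   0    7    2    6  5/6 ]
R3 <- R3 - (7/9)*R2:  [     0      0   25/9  -23/9   19/6 ]
R4 <- R4 - (54/25)*R3:  [       0        0        0   238/25  -246/25 ]
Row echelon form:
[ 6  6     0       6        1 ]
[ 0  9    -1      11       -3 ]
[ 0  0  25/9   -23/9     19/6 ]
[ 0  0     0  238/25  -246/25 ]

REF = [6 6 0 6 1; 0 9 -1 11 -3; 0 0 25/9 -23/9 19/6; 0 0 0 238/25 -246/25]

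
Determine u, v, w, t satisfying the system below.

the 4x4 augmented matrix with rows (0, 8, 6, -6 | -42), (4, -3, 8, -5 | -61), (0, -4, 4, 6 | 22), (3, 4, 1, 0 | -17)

Forward elimination on [A|b]:
R1 <-> R2   (pivot in column 1 was zero)
[ 4  -3  8  -5  -61 ]
[ 0   8  6  -6  -42 ]
[ 0  -4  4   6   22 ]
[ 3   4  1   0  -17 ]
R4 <- R4 - (3/4)*R1:  [     0   25/4     -5   15/4  115/4 ]
R3 <- R3 - (-1/2)*R2:  [ 0  0  7  3  1 ]
R4 <- R4 - (25/32)*R2:  [       0        0  -155/16   135/16   985/16 ]
R4 <- R4 - (-155/112)*R3:  [       0        0        0   705/56  3525/56 ]
Row echelon form:
[ 4  -3  8      -5  |      -61 ]
[ 0   8  6      -6  |      -42 ]
[ 0   0  7       3  |        1 ]
[ 0   0  0  705/56  |  3525/56 ]
Back-substitution:
t = (3525/56) / (705/56) = 5
w = (1 - (3)*(5)) / 7 = -2
v = (-42 - (6)*(-2) - (-6)*(5)) / 8 = 0
u = (-61 - (-3)*(0) - (8)*(-2) - (-5)*(5)) / 4 = -5

(-5, 0, -2, 5)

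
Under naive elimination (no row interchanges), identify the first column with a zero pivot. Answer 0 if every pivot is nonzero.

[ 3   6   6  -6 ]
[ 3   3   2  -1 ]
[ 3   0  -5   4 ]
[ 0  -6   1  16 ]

Naive forward elimination:
R2 <- R2 - (1)*R1:  [  0  -3  -4   5 ]
R3 <- R3 - (1)*R1:  [   0   -6  -11   10 ]
R3 <- R3 - (2)*R2:  [  0   0  -3   0 ]
R4 <- R4 - (2)*R2:  [ 0  0  9  6 ]
R4 <- R4 - (-3)*R3:  [ 0  0  0  6 ]
All pivots nonzero; naive elimination completes without hitting a zero pivot.

first zero-pivot column = 0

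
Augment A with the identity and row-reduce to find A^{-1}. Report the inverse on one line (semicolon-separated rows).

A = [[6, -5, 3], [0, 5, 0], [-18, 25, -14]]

Gauss-Jordan on [A | I]:
R1 <- (1/6)*R1:  [    1  -5/6   1/2  |   1/6     0     0 ]
R3 <- R3 - (-18)*R1:  [  0  10  -5  |   3   0   1 ]
R2 <- (1/5)*R2:  [   0    1    0  |    0  1/5    0 ]
R1 <- R1 - (-5/6)*R2:  [   1    0  1/2  |  1/6  1/6    0 ]
R3 <- R3 - (10)*R2:  [  0   0  -5  |   3  -2   1 ]
R3 <- (1/-5)*R3:  [    0     0     1  |  -3/5   2/5  -1/5 ]
R1 <- R1 - (1/2)*R3:  [     1      0      0  |   7/15  -1/30   1/10 ]
Right block of [I | A^{-1}] is the inverse:
[ 7/15  -1/30  1/10 ]
[    0    1/5     0 ]
[ -3/5    2/5  -1/5 ]

inverse = [7/15 -1/30 1/10; 0 1/5 0; -3/5 2/5 -1/5]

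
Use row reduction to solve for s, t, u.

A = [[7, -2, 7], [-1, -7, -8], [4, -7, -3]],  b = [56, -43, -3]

Forward elimination on [A|b]:
R2 <- R2 - (-1/7)*R1:  [     0  -51/7     -7    -35 ]
R3 <- R3 - (4/7)*R1:  [     0  -41/7     -7    -35 ]
R3 <- R3 - (41/51)*R2:  [       0        0   -70/51  -350/51 ]
Row echelon form:
[ 7     -2       7  |       56 ]
[ 0  -51/7      -7  |      -35 ]
[ 0      0  -70/51  |  -350/51 ]
Back-substitution:
u = (-350/51) / (-70/51) = 5
t = (-35 - (-7)*(5)) / (-51/7) = 0
s = (56 - (-2)*(0) - (7)*(5)) / 7 = 3

(3, 0, 5)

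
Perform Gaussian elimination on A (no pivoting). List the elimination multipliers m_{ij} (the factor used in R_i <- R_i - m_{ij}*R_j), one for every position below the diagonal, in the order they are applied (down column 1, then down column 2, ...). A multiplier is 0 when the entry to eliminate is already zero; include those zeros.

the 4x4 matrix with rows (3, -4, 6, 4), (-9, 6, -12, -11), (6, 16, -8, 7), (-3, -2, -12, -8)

Forward elimination:
R2 <- R2 - (-3)*R1:  [  0  -6   6   1 ]
R3 <- R3 - (2)*R1:  [   0   24  -20   -1 ]
R4 <- R4 - (-1)*R1:  [  0  -6  -6  -4 ]
R3 <- R3 - (-4)*R2:  [ 0  0  4  3 ]
R4 <- R4 - (1)*R2:  [   0    0  -12   -5 ]
R4 <- R4 - (-3)*R3:  [ 0  0  0  4 ]
Multipliers (in order of application): m_{21} = -3, m_{31} = 2, m_{41} = -1, m_{32} = -4, m_{42} = 1, m_{43} = -3

multipliers: -3, 2, -1, -4, 1, -3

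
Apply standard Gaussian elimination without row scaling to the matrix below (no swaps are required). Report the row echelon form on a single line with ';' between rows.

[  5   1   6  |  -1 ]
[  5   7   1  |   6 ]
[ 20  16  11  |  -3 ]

Forward elimination:
R2 <- R2 - (1)*R1:  [  0   6  -5   7 ]
R3 <- R3 - (4)*R1:  [   0   12  -13    1 ]
R3 <- R3 - (2)*R2:  [   0    0   -3  -13 ]
Row echelon form:
[ 5  1   6  |   -1 ]
[ 0  6  -5  |    7 ]
[ 0  0  -3  |  -13 ]

REF = [5 1 6 -1; 0 6 -5 7; 0 0 -3 -13]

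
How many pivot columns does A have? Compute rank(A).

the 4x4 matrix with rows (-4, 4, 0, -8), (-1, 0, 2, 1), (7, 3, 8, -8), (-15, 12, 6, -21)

rank(A) = 3

Row reduction:
R2 <- R2 - (1/4)*R1:  [  0  -1   2   3 ]
R3 <- R3 - (-7/4)*R1:  [   0   10    8  -22 ]
R4 <- R4 - (15/4)*R1:  [  0  -3   6   9 ]
R3 <- R3 - (-10)*R2:  [  0   0  28   8 ]
R4 <- R4 - (3)*R2:  [ 0  0  0  0 ]
Row echelon form:
[ -4   4   0  -8 ]
[  0  -1   2   3 ]
[  0   0  28   8 ]
[  0   0   0   0 ]
Nonzero rows / pivot columns: 3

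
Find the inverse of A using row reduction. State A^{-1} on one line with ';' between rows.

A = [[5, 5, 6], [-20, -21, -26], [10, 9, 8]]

inverse = [33/5 7/5 -2/5; -10 -2 1; 3 1/2 -1/2]

Gauss-Jordan on [A | I]:
R1 <- (1/5)*R1:  [   1    1  6/5  |  1/5    0    0 ]
R2 <- R2 - (-20)*R1:  [  0  -1  -2  |   4   1   0 ]
R3 <- R3 - (10)*R1:  [  0  -1  -4  |  -2   0   1 ]
R2 <- (1/-1)*R2:  [  0   1   2  |  -4  -1   0 ]
R1 <- R1 - (1)*R2:  [    1     0  -4/5  |  21/5     1     0 ]
R3 <- R3 - (-1)*R2:  [  0   0  -2  |  -6  -1   1 ]
R3 <- (1/-2)*R3:  [    0     0     1  |     3   1/2  -1/2 ]
R1 <- R1 - (-4/5)*R3:  [    1     0     0  |  33/5   7/5  -2/5 ]
R2 <- R2 - (2)*R3:  [   0    1    0  |  -10   -2    1 ]
Right block of [I | A^{-1}] is the inverse:
[ 33/5  7/5  -2/5 ]
[  -10   -2     1 ]
[    3  1/2  -1/2 ]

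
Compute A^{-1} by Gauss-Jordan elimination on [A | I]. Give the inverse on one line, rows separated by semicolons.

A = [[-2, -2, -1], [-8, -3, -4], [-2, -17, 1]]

Gauss-Jordan on [A | I]:
R1 <- (1/-2)*R1:  [    1     1   1/2  |  -1/2     0     0 ]
R2 <- R2 - (-8)*R1:  [  0   5   0  |  -4   1   0 ]
R3 <- R3 - (-2)*R1:  [   0  -15    2  |   -1    0    1 ]
R2 <- (1/5)*R2:  [    0     1     0  |  -4/5   1/5     0 ]
R1 <- R1 - (1)*R2:  [    1     0   1/2  |  3/10  -1/5     0 ]
R3 <- R3 - (-15)*R2:  [   0    0    2  |  -13    3    1 ]
R3 <- (1/2)*R3:  [     0      0      1  |  -13/2    3/2    1/2 ]
R1 <- R1 - (1/2)*R3:  [      1       0       0  |   71/20  -19/20    -1/4 ]
Right block of [I | A^{-1}] is the inverse:
[ 71/20  -19/20  -1/4 ]
[  -4/5     1/5     0 ]
[ -13/2     3/2   1/2 ]

inverse = [71/20 -19/20 -1/4; -4/5 1/5 0; -13/2 3/2 1/2]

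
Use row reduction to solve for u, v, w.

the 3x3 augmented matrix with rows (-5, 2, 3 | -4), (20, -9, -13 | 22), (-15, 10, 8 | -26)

(-2, -4, -2)

Forward elimination on [A|b]:
R2 <- R2 - (-4)*R1:  [  0  -1  -1   6 ]
R3 <- R3 - (3)*R1:  [   0    4   -1  -14 ]
R3 <- R3 - (-4)*R2:  [  0   0  -5  10 ]
Row echelon form:
[ -5   2   3  |  -4 ]
[  0  -1  -1  |   6 ]
[  0   0  -5  |  10 ]
Back-substitution:
w = (10) / -5 = -2
v = (6 - (-1)*(-2)) / -1 = -4
u = (-4 - (2)*(-4) - (3)*(-2)) / -5 = -2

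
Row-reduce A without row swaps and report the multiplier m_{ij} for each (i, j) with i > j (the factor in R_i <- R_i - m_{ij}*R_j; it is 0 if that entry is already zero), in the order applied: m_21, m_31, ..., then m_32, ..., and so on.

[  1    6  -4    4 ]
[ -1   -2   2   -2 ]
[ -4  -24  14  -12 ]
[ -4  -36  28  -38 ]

Forward elimination:
R2 <- R2 - (-1)*R1:  [  0   4  -2   2 ]
R3 <- R3 - (-4)*R1:  [  0   0  -2   4 ]
R4 <- R4 - (-4)*R1:  [   0  -12   12  -22 ]
R3: entry in column 2 is already 0 -> m_{32} = 0 (no row operation needed)
R4 <- R4 - (-3)*R2:  [   0    0    6  -16 ]
R4 <- R4 - (-3)*R3:  [  0   0   0  -4 ]
Multipliers (in order of application): m_{21} = -1, m_{31} = -4, m_{41} = -4, m_{32} = 0, m_{42} = -3, m_{43} = -3

multipliers: -1, -4, -4, 0, -3, -3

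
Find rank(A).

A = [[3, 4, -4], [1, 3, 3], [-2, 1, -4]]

rank(A) = 3

Row reduction:
R2 <- R2 - (1/3)*R1:  [    0   5/3  13/3 ]
R3 <- R3 - (-2/3)*R1:  [     0   11/3  -20/3 ]
R3 <- R3 - (11/5)*R2:  [     0      0  -81/5 ]
Row echelon form:
[ 3    4     -4 ]
[ 0  5/3   13/3 ]
[ 0    0  -81/5 ]
Nonzero rows / pivot columns: 3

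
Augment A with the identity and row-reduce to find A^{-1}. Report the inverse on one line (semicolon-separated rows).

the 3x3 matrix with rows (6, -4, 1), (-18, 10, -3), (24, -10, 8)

inverse = [-25/24 -11/24 -1/24; -3/2 -1/2 0; 5/4 3/4 1/4]

Gauss-Jordan on [A | I]:
R1 <- (1/6)*R1:  [    1  -2/3   1/6  |   1/6     0     0 ]
R2 <- R2 - (-18)*R1:  [  0  -2   0  |   3   1   0 ]
R3 <- R3 - (24)*R1:  [  0   6   4  |  -4   0   1 ]
R2 <- (1/-2)*R2:  [    0     1     0  |  -3/2  -1/2     0 ]
R1 <- R1 - (-2/3)*R2:  [    1     0   1/6  |  -5/6  -1/3     0 ]
R3 <- R3 - (6)*R2:  [ 0  0  4  |  5  3  1 ]
R3 <- (1/4)*R3:  [   0    0    1  |  5/4  3/4  1/4 ]
R1 <- R1 - (1/6)*R3:  [      1       0       0  |  -25/24  -11/24   -1/24 ]
Right block of [I | A^{-1}] is the inverse:
[ -25/24  -11/24  -1/24 ]
[   -3/2    -1/2      0 ]
[    5/4     3/4    1/4 ]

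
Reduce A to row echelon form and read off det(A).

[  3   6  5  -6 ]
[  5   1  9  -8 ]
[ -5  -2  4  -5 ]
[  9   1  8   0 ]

det(A) = -2015

Forward elimination:
R2 <- R2 - (5/3)*R1:  [   0   -9  2/3    2 ]
R3 <- R3 - (-5/3)*R1:  [    0     8  37/3   -15 ]
R4 <- R4 - (3)*R1:  [   0  -17   -7   18 ]
R3 <- R3 - (-8/9)*R2:  [      0       0  349/27  -119/9 ]
R4 <- R4 - (17/9)*R2:  [       0        0  -223/27    128/9 ]
R4 <- R4 - (-223/349)*R3:  [        0         0         0  2015/349 ]
Upper-triangular form:
[ 3   6       5        -6 ]
[ 0  -9     2/3         2 ]
[ 0   0  349/27    -119/9 ]
[ 0   0       0  2015/349 ]
det(A) = (-1)^0 * (3) * (-9) * (349/27) * (2015/349) = -2015  (0 row swaps -> sign +1)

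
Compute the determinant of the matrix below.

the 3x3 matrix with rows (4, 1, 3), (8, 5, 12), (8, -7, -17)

det(A) = -60

Forward elimination:
R2 <- R2 - (2)*R1:  [ 0  3  6 ]
R3 <- R3 - (2)*R1:  [   0   -9  -23 ]
R3 <- R3 - (-3)*R2:  [  0   0  -5 ]
Upper-triangular form:
[ 4  1   3 ]
[ 0  3   6 ]
[ 0  0  -5 ]
det(A) = (-1)^0 * (4) * (3) * (-5) = -60  (0 row swaps -> sign +1)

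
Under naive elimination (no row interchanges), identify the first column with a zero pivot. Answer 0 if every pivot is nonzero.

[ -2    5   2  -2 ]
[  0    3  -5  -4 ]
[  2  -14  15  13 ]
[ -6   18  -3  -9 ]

first zero-pivot column = 0

Naive forward elimination:
R3 <- R3 - (-1)*R1:  [  0  -9  17  11 ]
R4 <- R4 - (3)*R1:  [  0   3  -9  -3 ]
R3 <- R3 - (-3)*R2:  [  0   0   2  -1 ]
R4 <- R4 - (1)*R2:  [  0   0  -4   1 ]
R4 <- R4 - (-2)*R3:  [  0   0   0  -1 ]
All pivots nonzero; naive elimination completes without hitting a zero pivot.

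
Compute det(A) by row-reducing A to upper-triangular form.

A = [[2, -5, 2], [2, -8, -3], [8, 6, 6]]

Forward elimination:
R2 <- R2 - (1)*R1:  [  0  -3  -5 ]
R3 <- R3 - (4)*R1:  [  0  26  -2 ]
R3 <- R3 - (-26/3)*R2:  [      0       0  -136/3 ]
Upper-triangular form:
[ 2  -5       2 ]
[ 0  -3      -5 ]
[ 0   0  -136/3 ]
det(A) = (-1)^0 * (2) * (-3) * (-136/3) = 272  (0 row swaps -> sign +1)

det(A) = 272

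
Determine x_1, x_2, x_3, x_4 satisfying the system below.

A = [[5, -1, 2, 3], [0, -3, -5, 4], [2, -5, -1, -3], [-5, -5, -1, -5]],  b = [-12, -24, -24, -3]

(-3, 3, 3, 0)

Forward elimination on [A|b]:
R3 <- R3 - (2/5)*R1:  [     0  -23/5   -9/5  -21/5  -96/5 ]
R4 <- R4 - (-1)*R1:  [   0   -6    1   -2  -15 ]
R3 <- R3 - (23/15)*R2:  [     0      0  88/15  -31/3   88/5 ]
R4 <- R4 - (2)*R2:  [   0    0   11  -10   33 ]
R4 <- R4 - (15/8)*R3:  [    0     0     0  75/8     0 ]
Row echelon form:
[ 5  -1      2      3  |   -12 ]
[ 0  -3     -5      4  |   -24 ]
[ 0   0  88/15  -31/3  |  88/5 ]
[ 0   0      0   75/8  |     0 ]
Back-substitution:
x_4 = (0) / (75/8) = 0
x_3 = (88/5 - (-31/3)*(0)) / (88/15) = 3
x_2 = (-24 - (-5)*(3) - (4)*(0)) / -3 = 3
x_1 = (-12 - (-1)*(3) - (2)*(3) - (3)*(0)) / 5 = -3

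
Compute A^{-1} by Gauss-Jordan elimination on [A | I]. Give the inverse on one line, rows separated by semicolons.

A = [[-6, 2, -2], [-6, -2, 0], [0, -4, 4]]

inverse = [-1/6 0 -1/12; 1/2 -1/2 1/4; 1/2 -1/2 1/2]

Gauss-Jordan on [A | I]:
R1 <- (1/-6)*R1:  [    1  -1/3   1/3  |  -1/6     0     0 ]
R2 <- R2 - (-6)*R1:  [  0  -4   2  |  -1   1   0 ]
R2 <- (1/-4)*R2:  [    0     1  -1/2  |   1/4  -1/4     0 ]
R1 <- R1 - (-1/3)*R2:  [     1      0    1/6  |  -1/12  -1/12      0 ]
R3 <- R3 - (-4)*R2:  [  0   0   2  |   1  -1   1 ]
R3 <- (1/2)*R3:  [    0     0     1  |   1/2  -1/2   1/2 ]
R1 <- R1 - (1/6)*R3:  [     1      0      0  |   -1/6      0  -1/12 ]
R2 <- R2 - (-1/2)*R3:  [    0     1     0  |   1/2  -1/2   1/4 ]
Right block of [I | A^{-1}] is the inverse:
[ -1/6     0  -1/12 ]
[  1/2  -1/2    1/4 ]
[  1/2  -1/2    1/2 ]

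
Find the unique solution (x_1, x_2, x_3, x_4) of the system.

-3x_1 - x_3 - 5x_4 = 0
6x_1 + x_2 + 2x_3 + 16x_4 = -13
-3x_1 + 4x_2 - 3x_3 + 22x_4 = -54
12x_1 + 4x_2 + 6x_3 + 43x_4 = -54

Forward elimination on [A|b]:
R2 <- R2 - (-2)*R1:  [   0    1    0    6  -13 ]
R3 <- R3 - (1)*R1:  [   0    4   -2   27  -54 ]
R4 <- R4 - (-4)*R1:  [   0    4    2   23  -54 ]
R3 <- R3 - (4)*R2:  [  0   0  -2   3  -2 ]
R4 <- R4 - (4)*R2:  [  0   0   2  -1  -2 ]
R4 <- R4 - (-1)*R3:  [  0   0   0   2  -4 ]
Row echelon form:
[ -3  0  -1  -5  |    0 ]
[  0  1   0   6  |  -13 ]
[  0  0  -2   3  |   -2 ]
[  0  0   0   2  |   -4 ]
Back-substitution:
x_4 = (-4) / 2 = -2
x_3 = (-2 - (3)*(-2)) / -2 = -2
x_2 = (-13 - (6)*(-2)) / 1 = -1
x_1 = (0 - (-1)*(-2) - (-5)*(-2)) / -3 = 4

(4, -1, -2, -2)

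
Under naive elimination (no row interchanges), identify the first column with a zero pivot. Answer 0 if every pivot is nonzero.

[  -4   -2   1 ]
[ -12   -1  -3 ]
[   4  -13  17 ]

first zero-pivot column = 3

Naive forward elimination:
R2 <- R2 - (3)*R1:  [  0   5  -6 ]
R3 <- R3 - (-1)*R1:  [   0  -15   18 ]
R3 <- R3 - (-3)*R2:  [ 0  0  0 ]
Matrix at this point:
[ -4  -2   1 ]
[  0   5  -6 ]
[  0   0   0 ]
Pivot entry (3,3) in the last row is zero and there are no rows below to swap with -> zero pivot in column 3 (A is singular).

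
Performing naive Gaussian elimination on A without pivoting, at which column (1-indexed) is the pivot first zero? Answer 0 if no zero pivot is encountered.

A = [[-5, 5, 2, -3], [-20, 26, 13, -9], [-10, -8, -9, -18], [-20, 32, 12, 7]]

Naive forward elimination:
R2 <- R2 - (4)*R1:  [ 0  6  5  3 ]
R3 <- R3 - (2)*R1:  [   0  -18  -13  -12 ]
R4 <- R4 - (4)*R1:  [  0  12   4  19 ]
R3 <- R3 - (-3)*R2:  [  0   0   2  -3 ]
R4 <- R4 - (2)*R2:  [  0   0  -6  13 ]
R4 <- R4 - (-3)*R3:  [ 0  0  0  4 ]
All pivots nonzero; naive elimination completes without hitting a zero pivot.

first zero-pivot column = 0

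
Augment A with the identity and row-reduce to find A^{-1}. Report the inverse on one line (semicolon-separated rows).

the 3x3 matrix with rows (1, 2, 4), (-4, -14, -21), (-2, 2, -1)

inverse = [-14/3 -5/6 -7/6; -19/6 -7/12 -5/12; 3 1/2 1/2]

Gauss-Jordan on [A | I]:
R2 <- R2 - (-4)*R1:  [  0  -6  -5  |   4   1   0 ]
R3 <- R3 - (-2)*R1:  [ 0  6  7  |  2  0  1 ]
R2 <- (1/-6)*R2:  [    0     1   5/6  |  -2/3  -1/6     0 ]
R1 <- R1 - (2)*R2:  [   1    0  7/3  |  7/3  1/3    0 ]
R3 <- R3 - (6)*R2:  [ 0  0  2  |  6  1  1 ]
R3 <- (1/2)*R3:  [   0    0    1  |    3  1/2  1/2 ]
R1 <- R1 - (7/3)*R3:  [     1      0      0  |  -14/3   -5/6   -7/6 ]
R2 <- R2 - (5/6)*R3:  [     0      1      0  |  -19/6  -7/12  -5/12 ]
Right block of [I | A^{-1}] is the inverse:
[ -14/3   -5/6   -7/6 ]
[ -19/6  -7/12  -5/12 ]
[     3    1/2    1/2 ]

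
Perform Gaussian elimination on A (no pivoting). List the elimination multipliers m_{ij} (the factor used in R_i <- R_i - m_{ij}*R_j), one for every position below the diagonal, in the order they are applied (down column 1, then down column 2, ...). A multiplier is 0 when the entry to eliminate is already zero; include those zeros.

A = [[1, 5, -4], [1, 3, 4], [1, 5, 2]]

multipliers: 1, 1, 0

Forward elimination:
R2 <- R2 - (1)*R1:  [  0  -2   8 ]
R3 <- R3 - (1)*R1:  [ 0  0  6 ]
R3: entry in column 2 is already 0 -> m_{32} = 0 (no row operation needed)
Multipliers (in order of application): m_{21} = 1, m_{31} = 1, m_{32} = 0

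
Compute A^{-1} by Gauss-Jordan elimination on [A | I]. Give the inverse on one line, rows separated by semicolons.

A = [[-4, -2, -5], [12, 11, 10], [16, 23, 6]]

Gauss-Jordan on [A | I]:
R1 <- (1/-4)*R1:  [    1   1/2   5/4  |  -1/4     0     0 ]
R2 <- R2 - (12)*R1:  [  0   5  -5  |   3   1   0 ]
R3 <- R3 - (16)*R1:  [   0   15  -14  |    4    0    1 ]
R2 <- (1/5)*R2:  [   0    1   -1  |  3/5  1/5    0 ]
R1 <- R1 - (1/2)*R2:  [      1       0     7/4  |  -11/20   -1/10       0 ]
R3 <- R3 - (15)*R2:  [  0   0   1  |  -5  -3   1 ]
R1 <- R1 - (7/4)*R3:  [      1       0       0  |    41/5  103/20    -7/4 ]
R2 <- R2 - (-1)*R3:  [     0      1      0  |  -22/5  -14/5      1 ]
Right block of [I | A^{-1}] is the inverse:
[  41/5  103/20  -7/4 ]
[ -22/5   -14/5     1 ]
[    -5      -3     1 ]

inverse = [41/5 103/20 -7/4; -22/5 -14/5 1; -5 -3 1]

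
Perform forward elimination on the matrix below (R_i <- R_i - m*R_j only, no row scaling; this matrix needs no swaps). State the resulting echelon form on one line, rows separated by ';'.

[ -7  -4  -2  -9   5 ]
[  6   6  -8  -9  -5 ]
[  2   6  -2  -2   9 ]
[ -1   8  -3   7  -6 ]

REF = [-7 -4 -2 -9 5; 0 18/7 -68/7 -117/7 -5/7; 0 0 142/9 27 106/9; 0 0 0 1879/142 -1880/71]

Forward elimination:
R2 <- R2 - (-6/7)*R1:  [      0    18/7   -68/7  -117/7    -5/7 ]
R3 <- R3 - (-2/7)*R1:  [     0   34/7  -18/7  -32/7   73/7 ]
R4 <- R4 - (1/7)*R1:  [     0   60/7  -19/7   58/7  -47/7 ]
R3 <- R3 - (17/9)*R2:  [     0      0  142/9     27  106/9 ]
R4 <- R4 - (10/3)*R2:  [     0      0   89/3     64  -13/3 ]
R4 <- R4 - (267/142)*R3:  [        0         0         0  1879/142  -1880/71 ]
Row echelon form:
[ -7    -4     -2        -9         5 ]
[  0  18/7  -68/7    -117/7      -5/7 ]
[  0     0  142/9        27     106/9 ]
[  0     0      0  1879/142  -1880/71 ]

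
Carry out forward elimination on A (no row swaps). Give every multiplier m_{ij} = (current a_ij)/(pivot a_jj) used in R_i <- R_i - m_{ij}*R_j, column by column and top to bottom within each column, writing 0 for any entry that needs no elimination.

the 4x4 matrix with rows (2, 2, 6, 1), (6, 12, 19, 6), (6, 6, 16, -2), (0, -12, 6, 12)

multipliers: 3, 3, 0, 0, -2, -4

Forward elimination:
R2 <- R2 - (3)*R1:  [ 0  6  1  3 ]
R3 <- R3 - (3)*R1:  [  0   0  -2  -5 ]
R4: entry in column 1 is already 0 -> m_{41} = 0 (no row operation needed)
R3: entry in column 2 is already 0 -> m_{32} = 0 (no row operation needed)
R4 <- R4 - (-2)*R2:  [  0   0   8  18 ]
R4 <- R4 - (-4)*R3:  [  0   0   0  -2 ]
Multipliers (in order of application): m_{21} = 3, m_{31} = 3, m_{41} = 0, m_{32} = 0, m_{42} = -2, m_{43} = -4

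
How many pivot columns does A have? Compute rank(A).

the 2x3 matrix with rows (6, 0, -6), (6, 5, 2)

rank(A) = 2

Row reduction:
R2 <- R2 - (1)*R1:  [ 0  5  8 ]
Row echelon form:
[ 6  0  -6 ]
[ 0  5   8 ]
Nonzero rows / pivot columns: 2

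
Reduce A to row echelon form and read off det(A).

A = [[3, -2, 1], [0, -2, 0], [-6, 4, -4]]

det(A) = 12

Forward elimination:
R3 <- R3 - (-2)*R1:  [  0   0  -2 ]
Upper-triangular form:
[ 3  -2   1 ]
[ 0  -2   0 ]
[ 0   0  -2 ]
det(A) = (-1)^0 * (3) * (-2) * (-2) = 12  (0 row swaps -> sign +1)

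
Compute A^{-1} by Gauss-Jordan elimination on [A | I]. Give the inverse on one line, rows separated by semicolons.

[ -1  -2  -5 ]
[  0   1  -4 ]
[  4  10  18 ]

Gauss-Jordan on [A | I]:
R1 <- (1/-1)*R1:  [  1   2   5  |  -1   0   0 ]
R3 <- R3 - (4)*R1:  [  0   2  -2  |   4   0   1 ]
R1 <- R1 - (2)*R2:  [  1   0  13  |  -1  -2   0 ]
R3 <- R3 - (2)*R2:  [  0   0   6  |   4  -2   1 ]
R3 <- (1/6)*R3:  [    0     0     1  |   2/3  -1/3   1/6 ]
R1 <- R1 - (13)*R3:  [     1      0      0  |  -29/3    7/3  -13/6 ]
R2 <- R2 - (-4)*R3:  [    0     1     0  |   8/3  -1/3   2/3 ]
Right block of [I | A^{-1}] is the inverse:
[ -29/3   7/3  -13/6 ]
[   8/3  -1/3    2/3 ]
[   2/3  -1/3    1/6 ]

inverse = [-29/3 7/3 -13/6; 8/3 -1/3 2/3; 2/3 -1/3 1/6]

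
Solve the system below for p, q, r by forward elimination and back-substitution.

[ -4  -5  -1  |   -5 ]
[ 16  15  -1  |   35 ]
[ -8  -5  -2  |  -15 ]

Forward elimination on [A|b]:
R2 <- R2 - (-4)*R1:  [  0  -5  -5  15 ]
R3 <- R3 - (2)*R1:  [  0   5   0  -5 ]
R3 <- R3 - (-1)*R2:  [  0   0  -5  10 ]
Row echelon form:
[ -4  -5  -1  |  -5 ]
[  0  -5  -5  |  15 ]
[  0   0  -5  |  10 ]
Back-substitution:
r = (10) / -5 = -2
q = (15 - (-5)*(-2)) / -5 = -1
p = (-5 - (-5)*(-1) - (-1)*(-2)) / -4 = 3

(3, -1, -2)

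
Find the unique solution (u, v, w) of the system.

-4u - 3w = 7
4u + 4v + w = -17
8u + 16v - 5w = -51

Forward elimination on [A|b]:
R2 <- R2 - (-1)*R1:  [   0    4   -2  -10 ]
R3 <- R3 - (-2)*R1:  [   0   16  -11  -37 ]
R3 <- R3 - (4)*R2:  [  0   0  -3   3 ]
Row echelon form:
[ -4  0  -3  |    7 ]
[  0  4  -2  |  -10 ]
[  0  0  -3  |    3 ]
Back-substitution:
w = (3) / -3 = -1
v = (-10 - (-2)*(-1)) / 4 = -3
u = (7 - (-3)*(-1)) / -4 = -1

(-1, -3, -1)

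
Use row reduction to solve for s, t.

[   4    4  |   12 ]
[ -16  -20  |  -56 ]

(1, 2)

Forward elimination on [A|b]:
R2 <- R2 - (-4)*R1:  [  0  -4  -8 ]
Row echelon form:
[ 4   4  |  12 ]
[ 0  -4  |  -8 ]
Back-substitution:
t = (-8) / -4 = 2
s = (12 - (4)*(2)) / 4 = 1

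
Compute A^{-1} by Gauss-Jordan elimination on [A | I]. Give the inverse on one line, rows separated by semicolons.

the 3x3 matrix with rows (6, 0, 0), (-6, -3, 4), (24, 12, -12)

inverse = [1/6 0 0; -1/3 1 1/3; 0 1 1/4]

Gauss-Jordan on [A | I]:
R1 <- (1/6)*R1:  [   1    0    0  |  1/6    0    0 ]
R2 <- R2 - (-6)*R1:  [  0  -3   4  |   1   1   0 ]
R3 <- R3 - (24)*R1:  [   0   12  -12  |   -4    0    1 ]
R2 <- (1/-3)*R2:  [    0     1  -4/3  |  -1/3  -1/3     0 ]
R3 <- R3 - (12)*R2:  [ 0  0  4  |  0  4  1 ]
R3 <- (1/4)*R3:  [   0    0    1  |    0    1  1/4 ]
R2 <- R2 - (-4/3)*R3:  [    0     1     0  |  -1/3     1   1/3 ]
Right block of [I | A^{-1}] is the inverse:
[  1/6  0    0 ]
[ -1/3  1  1/3 ]
[    0  1  1/4 ]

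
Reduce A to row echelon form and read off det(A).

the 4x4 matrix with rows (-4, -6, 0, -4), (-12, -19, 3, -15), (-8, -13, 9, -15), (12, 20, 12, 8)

det(A) = 48

Forward elimination:
R2 <- R2 - (3)*R1:  [  0  -1   3  -3 ]
R3 <- R3 - (2)*R1:  [  0  -1   9  -7 ]
R4 <- R4 - (-3)*R1:  [  0   2  12  -4 ]
R3 <- R3 - (1)*R2:  [  0   0   6  -4 ]
R4 <- R4 - (-2)*R2:  [   0    0   18  -10 ]
R4 <- R4 - (3)*R3:  [ 0  0  0  2 ]
Upper-triangular form:
[ -4  -6  0  -4 ]
[  0  -1  3  -3 ]
[  0   0  6  -4 ]
[  0   0  0   2 ]
det(A) = (-1)^0 * (-4) * (-1) * (6) * (2) = 48  (0 row swaps -> sign +1)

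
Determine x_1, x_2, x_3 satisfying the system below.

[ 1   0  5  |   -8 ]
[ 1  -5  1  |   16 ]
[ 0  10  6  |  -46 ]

Forward elimination on [A|b]:
R2 <- R2 - (1)*R1:  [  0  -5  -4  24 ]
R3 <- R3 - (-2)*R2:  [  0   0  -2   2 ]
Row echelon form:
[ 1   0   5  |  -8 ]
[ 0  -5  -4  |  24 ]
[ 0   0  -2  |   2 ]
Back-substitution:
x_3 = (2) / -2 = -1
x_2 = (24 - (-4)*(-1)) / -5 = -4
x_1 = (-8 - (5)*(-1)) / 1 = -3

(-3, -4, -1)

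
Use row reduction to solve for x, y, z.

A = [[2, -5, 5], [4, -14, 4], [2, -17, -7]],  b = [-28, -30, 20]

Forward elimination on [A|b]:
R2 <- R2 - (2)*R1:  [  0  -4  -6  26 ]
R3 <- R3 - (1)*R1:  [   0  -12  -12   48 ]
R3 <- R3 - (3)*R2:  [   0    0    6  -30 ]
Row echelon form:
[ 2  -5   5  |  -28 ]
[ 0  -4  -6  |   26 ]
[ 0   0   6  |  -30 ]
Back-substitution:
z = (-30) / 6 = -5
y = (26 - (-6)*(-5)) / -4 = 1
x = (-28 - (-5)*(1) - (5)*(-5)) / 2 = 1

(1, 1, -5)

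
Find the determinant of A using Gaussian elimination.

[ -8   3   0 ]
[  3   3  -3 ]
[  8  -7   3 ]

Forward elimination:
R2 <- R2 - (-3/8)*R1:  [    0  33/8    -3 ]
R3 <- R3 - (-1)*R1:  [  0  -4   3 ]
R3 <- R3 - (-32/33)*R2:  [    0     0  1/11 ]
Upper-triangular form:
[ -8     3     0 ]
[  0  33/8    -3 ]
[  0     0  1/11 ]
det(A) = (-1)^0 * (-8) * (33/8) * (1/11) = -3  (0 row swaps -> sign +1)

det(A) = -3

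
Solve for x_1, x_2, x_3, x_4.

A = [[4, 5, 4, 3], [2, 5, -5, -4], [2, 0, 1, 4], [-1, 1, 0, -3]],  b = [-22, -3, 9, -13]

(-1, -2, -5, 4)

Forward elimination on [A|b]:
R2 <- R2 - (1/2)*R1:  [     0    5/2     -7  -11/2      8 ]
R3 <- R3 - (1/2)*R1:  [    0  -5/2    -1   5/2    20 ]
R4 <- R4 - (-1/4)*R1:  [     0    9/4      1   -9/4  -37/2 ]
R3 <- R3 - (-1)*R2:  [  0   0  -8  -3  28 ]
R4 <- R4 - (9/10)*R2:  [       0        0    73/10    27/10  -257/10 ]
R4 <- R4 - (-73/80)*R3:  [     0      0      0  -3/80  -3/20 ]
Row echelon form:
[ 4    5   4      3  |    -22 ]
[ 0  5/2  -7  -11/2  |      8 ]
[ 0    0  -8     -3  |     28 ]
[ 0    0   0  -3/80  |  -3/20 ]
Back-substitution:
x_4 = (-3/20) / (-3/80) = 4
x_3 = (28 - (-3)*(4)) / -8 = -5
x_2 = (8 - (-7)*(-5) - (-11/2)*(4)) / (5/2) = -2
x_1 = (-22 - (5)*(-2) - (4)*(-5) - (3)*(4)) / 4 = -1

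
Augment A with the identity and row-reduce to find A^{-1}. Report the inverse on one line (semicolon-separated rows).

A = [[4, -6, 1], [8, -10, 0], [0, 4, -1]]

inverse = [5/12 -1/12 5/12; 1/3 -1/6 1/3; 4/3 -2/3 1/3]

Gauss-Jordan on [A | I]:
R1 <- (1/4)*R1:  [    1  -3/2   1/4  |   1/4     0     0 ]
R2 <- R2 - (8)*R1:  [  0   2  -2  |  -2   1   0 ]
R2 <- (1/2)*R2:  [   0    1   -1  |   -1  1/2    0 ]
R1 <- R1 - (-3/2)*R2:  [    1     0  -5/4  |  -5/4   3/4     0 ]
R3 <- R3 - (4)*R2:  [  0   0   3  |   4  -2   1 ]
R3 <- (1/3)*R3:  [    0     0     1  |   4/3  -2/3   1/3 ]
R1 <- R1 - (-5/4)*R3:  [     1      0      0  |   5/12  -1/12   5/12 ]
R2 <- R2 - (-1)*R3:  [    0     1     0  |   1/3  -1/6   1/3 ]
Right block of [I | A^{-1}] is the inverse:
[ 5/12  -1/12  5/12 ]
[  1/3   -1/6   1/3 ]
[  4/3   -2/3   1/3 ]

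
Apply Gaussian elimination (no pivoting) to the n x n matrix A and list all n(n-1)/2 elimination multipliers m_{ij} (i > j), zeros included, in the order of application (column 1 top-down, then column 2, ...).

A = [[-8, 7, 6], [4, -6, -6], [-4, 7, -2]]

Forward elimination:
R2 <- R2 - (-1/2)*R1:  [    0  -5/2    -3 ]
R3 <- R3 - (1/2)*R1:  [   0  7/2   -5 ]
R3 <- R3 - (-7/5)*R2:  [     0      0  -46/5 ]
Multipliers (in order of application): m_{21} = -1/2, m_{31} = 1/2, m_{32} = -7/5

multipliers: -1/2, 1/2, -7/5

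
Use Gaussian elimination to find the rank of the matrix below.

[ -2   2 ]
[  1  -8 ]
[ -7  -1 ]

Row reduction:
R2 <- R2 - (-1/2)*R1:  [  0  -7 ]
R3 <- R3 - (7/2)*R1:  [  0  -8 ]
R3 <- R3 - (8/7)*R2:  [ 0  0 ]
Row echelon form:
[ -2   2 ]
[  0  -7 ]
[  0   0 ]
Nonzero rows / pivot columns: 2

rank(A) = 2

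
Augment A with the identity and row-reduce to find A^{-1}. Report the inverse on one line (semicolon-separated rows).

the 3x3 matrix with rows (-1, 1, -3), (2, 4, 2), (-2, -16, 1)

inverse = [6/5 47/30 7/15; -1/5 -7/30 -2/15; -4/5 -3/5 -1/5]

Gauss-Jordan on [A | I]:
R1 <- (1/-1)*R1:  [  1  -1   3  |  -1   0   0 ]
R2 <- R2 - (2)*R1:  [  0   6  -4  |   2   1   0 ]
R3 <- R3 - (-2)*R1:  [   0  -18    7  |   -2    0    1 ]
R2 <- (1/6)*R2:  [    0     1  -2/3  |   1/3   1/6     0 ]
R1 <- R1 - (-1)*R2:  [    1     0   7/3  |  -2/3   1/6     0 ]
R3 <- R3 - (-18)*R2:  [  0   0  -5  |   4   3   1 ]
R3 <- (1/-5)*R3:  [    0     0     1  |  -4/5  -3/5  -1/5 ]
R1 <- R1 - (7/3)*R3:  [     1      0      0  |    6/5  47/30   7/15 ]
R2 <- R2 - (-2/3)*R3:  [     0      1      0  |   -1/5  -7/30  -2/15 ]
Right block of [I | A^{-1}] is the inverse:
[  6/5  47/30   7/15 ]
[ -1/5  -7/30  -2/15 ]
[ -4/5   -3/5   -1/5 ]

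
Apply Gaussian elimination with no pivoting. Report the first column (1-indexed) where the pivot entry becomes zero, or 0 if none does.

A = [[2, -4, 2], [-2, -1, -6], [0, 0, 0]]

Naive forward elimination:
R2 <- R2 - (-1)*R1:  [  0  -5  -4 ]
Matrix at this point:
[ 2  -4   2 ]
[ 0  -5  -4 ]
[ 0   0   0 ]
Pivot entry (3,3) in the last row is zero and there are no rows below to swap with -> zero pivot in column 3 (A is singular).

first zero-pivot column = 3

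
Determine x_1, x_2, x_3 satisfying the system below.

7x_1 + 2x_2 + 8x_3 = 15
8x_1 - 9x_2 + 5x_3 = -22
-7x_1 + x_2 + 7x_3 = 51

Forward elimination on [A|b]:
R2 <- R2 - (8/7)*R1:  [      0   -79/7   -29/7  -274/7 ]
R3 <- R3 - (-1)*R1:  [  0   3  15  66 ]
R3 <- R3 - (-21/79)*R2:  [       0        0  1098/79  4392/79 ]
Row echelon form:
[ 7      2        8  |       15 ]
[ 0  -79/7    -29/7  |   -274/7 ]
[ 0      0  1098/79  |  4392/79 ]
Back-substitution:
x_3 = (4392/79) / (1098/79) = 4
x_2 = (-274/7 - (-29/7)*(4)) / (-79/7) = 2
x_1 = (15 - (2)*(2) - (8)*(4)) / 7 = -3

(-3, 2, 4)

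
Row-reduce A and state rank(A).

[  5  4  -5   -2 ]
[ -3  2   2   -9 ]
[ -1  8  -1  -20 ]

rank(A) = 2

Row reduction:
R2 <- R2 - (-3/5)*R1:  [     0   22/5     -1  -51/5 ]
R3 <- R3 - (-1/5)*R1:  [      0    44/5      -2  -102/5 ]
R3 <- R3 - (2)*R2:  [ 0  0  0  0 ]
Row echelon form:
[ 5     4  -5     -2 ]
[ 0  22/5  -1  -51/5 ]
[ 0     0   0      0 ]
Nonzero rows / pivot columns: 2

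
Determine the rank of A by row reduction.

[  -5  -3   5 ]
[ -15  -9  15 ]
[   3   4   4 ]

rank(A) = 2

Row reduction:
R2 <- R2 - (3)*R1:  [ 0  0  0 ]
R3 <- R3 - (-3/5)*R1:  [    0  11/5     7 ]
R2 <-> R3   (pivot in column 2 was zero)
[ -5    -3  5 ]
[  0  11/5  7 ]
[  0     0  0 ]
Row echelon form:
[ -5    -3  5 ]
[  0  11/5  7 ]
[  0     0  0 ]
Nonzero rows / pivot columns: 2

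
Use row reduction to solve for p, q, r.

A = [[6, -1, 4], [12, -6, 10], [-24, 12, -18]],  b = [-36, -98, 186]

(-2, 4, -5)

Forward elimination on [A|b]:
R2 <- R2 - (2)*R1:  [   0   -4    2  -26 ]
R3 <- R3 - (-4)*R1:  [  0   8  -2  42 ]
R3 <- R3 - (-2)*R2:  [   0    0    2  -10 ]
Row echelon form:
[ 6  -1  4  |  -36 ]
[ 0  -4  2  |  -26 ]
[ 0   0  2  |  -10 ]
Back-substitution:
r = (-10) / 2 = -5
q = (-26 - (2)*(-5)) / -4 = 4
p = (-36 - (-1)*(4) - (4)*(-5)) / 6 = -2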